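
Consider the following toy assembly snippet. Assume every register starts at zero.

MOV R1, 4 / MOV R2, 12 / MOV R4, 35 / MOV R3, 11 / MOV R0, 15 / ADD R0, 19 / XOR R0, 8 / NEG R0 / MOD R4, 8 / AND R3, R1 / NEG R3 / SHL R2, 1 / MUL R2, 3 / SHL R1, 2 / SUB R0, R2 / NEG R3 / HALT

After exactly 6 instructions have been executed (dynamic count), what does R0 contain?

MOV R1, 4 → R1=4
MOV R2, 12 → R2=12
MOV R4, 35 → R4=35
MOV R3, 11 → R3=11
MOV R0, 15 → R0=15
ADD R0, 19 → R0=15+19=34
After step 6: R0 = 34.

34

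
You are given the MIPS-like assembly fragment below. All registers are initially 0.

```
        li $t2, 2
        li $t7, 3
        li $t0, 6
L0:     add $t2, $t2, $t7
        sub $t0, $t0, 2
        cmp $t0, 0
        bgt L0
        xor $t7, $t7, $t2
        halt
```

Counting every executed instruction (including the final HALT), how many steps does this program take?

17

li $t2, 2 → $t2=2
li $t7, 3 → $t7=3
li $t0, 6 → $t0=6
add $t2, $t2, $t7 → $t2=2+3=5
sub $t0, $t0, 2 → $t0=6-2=4
cmp $t0, 0  (cmp 4,0)
bgt L0: taken
add $t2, $t2, $t7 → $t2=5+3=8
sub $t0, $t0, 2 → $t0=4-2=2
cmp $t0, 0  (cmp 2,0)
bgt L0: taken
add $t2, $t2, $t7 → $t2=8+3=11
sub $t0, $t0, 2 → $t0=2-2=0
cmp $t0, 0  (cmp 0,0)
bgt L0: not taken
xor $t7, $t7, $t2 → $t7=3^11=8
halt.
Total executed instructions: 17.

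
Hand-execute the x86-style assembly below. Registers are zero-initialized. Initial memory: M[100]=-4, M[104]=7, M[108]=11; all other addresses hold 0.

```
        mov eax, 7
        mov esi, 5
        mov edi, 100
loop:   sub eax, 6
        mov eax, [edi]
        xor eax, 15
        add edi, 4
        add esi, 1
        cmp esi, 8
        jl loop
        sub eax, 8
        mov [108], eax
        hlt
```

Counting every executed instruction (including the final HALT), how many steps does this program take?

27

after mov eax, 7: eax=7
after mov esi, 5: esi=5
after mov edi, 100: edi=100
after sub eax, 6: eax=7-6=1
after mov eax, [edi]: eax=M[100]=-4
after xor eax, 15: eax=(-4)^15=-13
after add edi, 4: edi=100+4=104
after add esi, 1: esi=5+1=6
cmp esi, 8  (cmp 6,8)
jl loop: taken
after sub eax, 6: eax=(-13)-6=-19
after mov eax, [edi]: eax=M[104]=7
after xor eax, 15: eax=7^15=8
after add edi, 4: edi=104+4=108
after add esi, 1: esi=6+1=7
cmp esi, 8  (cmp 7,8)
jl loop: taken
after sub eax, 6: eax=8-6=2
after mov eax, [edi]: eax=M[108]=11
after xor eax, 15: eax=11^15=4
after add edi, 4: edi=108+4=112
after add esi, 1: esi=7+1=8
cmp esi, 8  (cmp 8,8)
jl loop: not taken
after sub eax, 8: eax=4-8=-4
mov [108], eax → M[108]=-4
halt.
Total executed instructions: 27.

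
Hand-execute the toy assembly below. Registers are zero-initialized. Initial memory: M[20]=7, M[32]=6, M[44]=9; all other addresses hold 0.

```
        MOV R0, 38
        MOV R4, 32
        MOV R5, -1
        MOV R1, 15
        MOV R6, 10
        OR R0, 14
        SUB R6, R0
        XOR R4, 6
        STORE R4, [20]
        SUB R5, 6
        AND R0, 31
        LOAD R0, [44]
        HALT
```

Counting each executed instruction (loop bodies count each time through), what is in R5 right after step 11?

R0=38
R4=32
R5=-1
R1=15
R6=10
R0=38|14=46
R6=10-46=-36
R4=32^6=38
STORE R4, [20] → M[20]=38
R5=(-1)-6=-7
R0=46&31=14
After step 11: R5 = -7.

-7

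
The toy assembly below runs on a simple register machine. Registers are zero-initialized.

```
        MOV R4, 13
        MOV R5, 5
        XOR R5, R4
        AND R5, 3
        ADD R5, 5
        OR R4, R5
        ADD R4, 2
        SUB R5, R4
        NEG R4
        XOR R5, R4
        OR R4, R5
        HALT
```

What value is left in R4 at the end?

MOV R4, 13 → R4=13
MOV R5, 5 → R5=5
XOR R5, R4 → R5=5^13=8
AND R5, 3 → R5=8&3=0
ADD R5, 5 → R5=0+5=5
OR R4, R5 → R4=13|5=13
ADD R4, 2 → R4=13+2=15
SUB R5, R4 → R5=5-15=-10
NEG R4 → R4=-(15)=-15
XOR R5, R4 → R5=(-10)^(-15)=7
OR R4, R5 → R4=(-15)|7=-9
halt.

-9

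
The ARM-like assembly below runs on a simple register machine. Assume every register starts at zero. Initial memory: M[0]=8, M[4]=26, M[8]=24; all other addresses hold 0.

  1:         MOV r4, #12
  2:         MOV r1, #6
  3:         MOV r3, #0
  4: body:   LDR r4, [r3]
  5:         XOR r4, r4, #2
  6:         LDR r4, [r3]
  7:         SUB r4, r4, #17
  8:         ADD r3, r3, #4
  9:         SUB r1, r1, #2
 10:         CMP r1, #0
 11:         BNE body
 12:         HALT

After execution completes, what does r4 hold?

7

after MOV r4, #12: r4=12
after MOV r1, #6: r1=6
after MOV r3, #0: r3=0
after LDR r4, [r3]: r4=M[0]=8
after XOR r4, r4, #2: r4=8^2=10
after LDR r4, [r3]: r4=M[0]=8
after SUB r4, r4, #17: r4=8-17=-9
after ADD r3, r3, #4: r3=0+4=4
after SUB r1, r1, #2: r1=6-2=4
CMP r1, #0  (cmp 4,0)
BNE body: taken
after LDR r4, [r3]: r4=M[4]=26
after XOR r4, r4, #2: r4=26^2=24
after LDR r4, [r3]: r4=M[4]=26
after SUB r4, r4, #17: r4=26-17=9
after ADD r3, r3, #4: r3=4+4=8
after SUB r1, r1, #2: r1=4-2=2
CMP r1, #0  (cmp 2,0)
BNE body: taken
after LDR r4, [r3]: r4=M[8]=24
after XOR r4, r4, #2: r4=24^2=26
after LDR r4, [r3]: r4=M[8]=24
after SUB r4, r4, #17: r4=24-17=7
after ADD r3, r3, #4: r3=8+4=12
after SUB r1, r1, #2: r1=2-2=0
CMP r1, #0  (cmp 0,0)
BNE body: not taken
halt.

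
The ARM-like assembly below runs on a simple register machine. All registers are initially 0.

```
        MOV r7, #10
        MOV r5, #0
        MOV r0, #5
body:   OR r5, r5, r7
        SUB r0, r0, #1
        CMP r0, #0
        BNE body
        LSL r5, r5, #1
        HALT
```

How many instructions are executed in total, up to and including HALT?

25

after MOV r7, #10: r7=10
after MOV r5, #0: r5=0
after MOV r0, #5: r0=5
after OR r5, r5, r7: r5=0|10=10
after SUB r0, r0, #1: r0=5-1=4
CMP r0, #0  (cmp 4,0)
BNE body: taken
after OR r5, r5, r7: r5=10|10=10
after SUB r0, r0, #1: r0=4-1=3
CMP r0, #0  (cmp 3,0)
BNE body: taken
after OR r5, r5, r7: r5=10|10=10
after SUB r0, r0, #1: r0=3-1=2
CMP r0, #0  (cmp 2,0)
BNE body: taken
after OR r5, r5, r7: r5=10|10=10
after SUB r0, r0, #1: r0=2-1=1
CMP r0, #0  (cmp 1,0)
BNE body: taken
after OR r5, r5, r7: r5=10|10=10
after SUB r0, r0, #1: r0=1-1=0
CMP r0, #0  (cmp 0,0)
BNE body: not taken
after LSL r5, r5, #1: r5=10<<1=20
halt.
Total executed instructions: 25.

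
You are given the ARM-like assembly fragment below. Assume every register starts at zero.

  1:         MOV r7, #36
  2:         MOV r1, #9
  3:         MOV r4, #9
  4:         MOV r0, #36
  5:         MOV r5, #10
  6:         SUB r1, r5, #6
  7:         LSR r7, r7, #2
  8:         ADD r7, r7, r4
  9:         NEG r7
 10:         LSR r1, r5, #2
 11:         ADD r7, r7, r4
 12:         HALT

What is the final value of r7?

r7=36
r1=9
r4=9
r0=36
r5=10
r1=10-6=4
r7=36>>2=9
r7=9+9=18
r7=-(18)=-18
r1=10>>2=2
r7=(-18)+9=-9
halt.

-9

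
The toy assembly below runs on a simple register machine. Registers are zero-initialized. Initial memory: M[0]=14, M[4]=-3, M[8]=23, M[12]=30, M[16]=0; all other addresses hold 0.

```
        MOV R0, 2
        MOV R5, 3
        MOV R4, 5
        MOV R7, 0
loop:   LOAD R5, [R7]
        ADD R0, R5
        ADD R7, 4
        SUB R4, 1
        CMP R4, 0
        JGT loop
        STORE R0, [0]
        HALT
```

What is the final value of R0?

66

after MOV R0, 2: R0=2
after MOV R5, 3: R5=3
after MOV R4, 5: R4=5
after MOV R7, 0: R7=0
after LOAD R5, [R7]: R5=M[0]=14
after ADD R0, R5: R0=2+14=16
after ADD R7, 4: R7=0+4=4
after SUB R4, 1: R4=5-1=4
CMP R4, 0  (cmp 4,0)
JGT loop: taken
after LOAD R5, [R7]: R5=M[4]=-3
after ADD R0, R5: R0=16+(-3)=13
after ADD R7, 4: R7=4+4=8
after SUB R4, 1: R4=4-1=3
CMP R4, 0  (cmp 3,0)
JGT loop: taken
after LOAD R5, [R7]: R5=M[8]=23
after ADD R0, R5: R0=13+23=36
after ADD R7, 4: R7=8+4=12
after SUB R4, 1: R4=3-1=2
CMP R4, 0  (cmp 2,0)
JGT loop: taken
after LOAD R5, [R7]: R5=M[12]=30
after ADD R0, R5: R0=36+30=66
after ADD R7, 4: R7=12+4=16
after SUB R4, 1: R4=2-1=1
CMP R4, 0  (cmp 1,0)
JGT loop: taken
after LOAD R5, [R7]: R5=M[16]=0
after ADD R0, R5: R0=66+0=66
after ADD R7, 4: R7=16+4=20
after SUB R4, 1: R4=1-1=0
CMP R4, 0  (cmp 0,0)
JGT loop: not taken
STORE R0, [0] → M[0]=66
halt.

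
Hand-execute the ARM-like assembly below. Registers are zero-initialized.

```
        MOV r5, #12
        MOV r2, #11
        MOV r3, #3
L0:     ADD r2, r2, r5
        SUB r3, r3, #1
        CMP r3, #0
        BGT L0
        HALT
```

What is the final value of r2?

47

after MOV r5, #12: r5=12
after MOV r2, #11: r2=11
after MOV r3, #3: r3=3
after ADD r2, r2, r5: r2=11+12=23
after SUB r3, r3, #1: r3=3-1=2
CMP r3, #0  (cmp 2,0)
BGT L0: taken
after ADD r2, r2, r5: r2=23+12=35
after SUB r3, r3, #1: r3=2-1=1
CMP r3, #0  (cmp 1,0)
BGT L0: taken
after ADD r2, r2, r5: r2=35+12=47
after SUB r3, r3, #1: r3=1-1=0
CMP r3, #0  (cmp 0,0)
BGT L0: not taken
halt.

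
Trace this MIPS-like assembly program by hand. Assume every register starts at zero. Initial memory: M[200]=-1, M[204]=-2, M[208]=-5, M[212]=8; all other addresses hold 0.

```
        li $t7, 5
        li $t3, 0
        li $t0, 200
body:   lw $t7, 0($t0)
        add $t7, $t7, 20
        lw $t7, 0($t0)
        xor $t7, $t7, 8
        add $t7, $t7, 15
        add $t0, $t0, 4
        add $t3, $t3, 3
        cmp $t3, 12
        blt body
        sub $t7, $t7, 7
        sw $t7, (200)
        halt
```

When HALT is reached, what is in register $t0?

li $t7, 5 → $t7=5
li $t3, 0 → $t3=0
li $t0, 200 → $t0=200
lw $t7, 0($t0) → $t7=M[200]=-1
add $t7, $t7, 20 → $t7=(-1)+20=19
lw $t7, 0($t0) → $t7=M[200]=-1
xor $t7, $t7, 8 → $t7=(-1)^8=-9
add $t7, $t7, 15 → $t7=(-9)+15=6
add $t0, $t0, 4 → $t0=200+4=204
add $t3, $t3, 3 → $t3=0+3=3
cmp $t3, 12  (cmp 3,12)
blt body: taken
lw $t7, 0($t0) → $t7=M[204]=-2
add $t7, $t7, 20 → $t7=(-2)+20=18
lw $t7, 0($t0) → $t7=M[204]=-2
xor $t7, $t7, 8 → $t7=(-2)^8=-10
add $t7, $t7, 15 → $t7=(-10)+15=5
add $t0, $t0, 4 → $t0=204+4=208
add $t3, $t3, 3 → $t3=3+3=6
cmp $t3, 12  (cmp 6,12)
blt body: taken
lw $t7, 0($t0) → $t7=M[208]=-5
add $t7, $t7, 20 → $t7=(-5)+20=15
lw $t7, 0($t0) → $t7=M[208]=-5
xor $t7, $t7, 8 → $t7=(-5)^8=-13
add $t7, $t7, 15 → $t7=(-13)+15=2
add $t0, $t0, 4 → $t0=208+4=212
add $t3, $t3, 3 → $t3=6+3=9
cmp $t3, 12  (cmp 9,12)
blt body: taken
lw $t7, 0($t0) → $t7=M[212]=8
add $t7, $t7, 20 → $t7=8+20=28
lw $t7, 0($t0) → $t7=M[212]=8
xor $t7, $t7, 8 → $t7=8^8=0
add $t7, $t7, 15 → $t7=0+15=15
add $t0, $t0, 4 → $t0=212+4=216
add $t3, $t3, 3 → $t3=9+3=12
cmp $t3, 12  (cmp 12,12)
blt body: not taken
sub $t7, $t7, 7 → $t7=15-7=8
sw $t7, (200) → M[200]=8
halt.

216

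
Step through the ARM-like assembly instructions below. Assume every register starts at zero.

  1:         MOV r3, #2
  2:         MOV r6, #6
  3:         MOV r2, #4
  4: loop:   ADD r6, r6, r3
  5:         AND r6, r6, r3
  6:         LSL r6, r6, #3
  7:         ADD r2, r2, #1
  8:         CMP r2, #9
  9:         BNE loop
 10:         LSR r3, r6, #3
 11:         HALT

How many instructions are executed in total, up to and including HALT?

r3=2
r6=6
r2=4
r6=6+2=8
r6=8&2=0
r6=0<<3=0
r2=4+1=5
CMP r2, #9  (cmp 5,9)
BNE loop: taken
r6=0+2=2
r6=2&2=2
r6=2<<3=16
r2=5+1=6
CMP r2, #9  (cmp 6,9)
BNE loop: taken
r6=16+2=18
r6=18&2=2
r6=2<<3=16
r2=6+1=7
CMP r2, #9  (cmp 7,9)
BNE loop: taken
r6=16+2=18
r6=18&2=2
r6=2<<3=16
r2=7+1=8
CMP r2, #9  (cmp 8,9)
BNE loop: taken
r6=16+2=18
r6=18&2=2
r6=2<<3=16
r2=8+1=9
CMP r2, #9  (cmp 9,9)
BNE loop: not taken
r3=16>>3=2
halt.
Total executed instructions: 35.

35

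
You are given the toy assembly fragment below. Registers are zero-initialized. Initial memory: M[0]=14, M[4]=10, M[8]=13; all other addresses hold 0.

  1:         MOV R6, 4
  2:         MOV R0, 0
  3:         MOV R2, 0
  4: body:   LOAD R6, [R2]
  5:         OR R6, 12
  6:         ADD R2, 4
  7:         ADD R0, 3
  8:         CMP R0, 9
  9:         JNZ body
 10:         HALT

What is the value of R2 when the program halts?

after MOV R6, 4: R6=4
after MOV R0, 0: R0=0
after MOV R2, 0: R2=0
after LOAD R6, [R2]: R6=M[0]=14
after OR R6, 12: R6=14|12=14
after ADD R2, 4: R2=0+4=4
after ADD R0, 3: R0=0+3=3
CMP R0, 9  (cmp 3,9)
JNZ body: taken
after LOAD R6, [R2]: R6=M[4]=10
after OR R6, 12: R6=10|12=14
after ADD R2, 4: R2=4+4=8
after ADD R0, 3: R0=3+3=6
CMP R0, 9  (cmp 6,9)
JNZ body: taken
after LOAD R6, [R2]: R6=M[8]=13
after OR R6, 12: R6=13|12=13
after ADD R2, 4: R2=8+4=12
after ADD R0, 3: R0=6+3=9
CMP R0, 9  (cmp 9,9)
JNZ body: not taken
halt.

12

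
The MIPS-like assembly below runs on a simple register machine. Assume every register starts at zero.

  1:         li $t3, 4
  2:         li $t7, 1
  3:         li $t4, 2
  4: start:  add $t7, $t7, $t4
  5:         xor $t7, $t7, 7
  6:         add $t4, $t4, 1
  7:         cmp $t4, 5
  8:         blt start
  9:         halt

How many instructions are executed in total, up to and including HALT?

li $t3, 4 → $t3=4
li $t7, 1 → $t7=1
li $t4, 2 → $t4=2
add $t7, $t7, $t4 → $t7=1+2=3
xor $t7, $t7, 7 → $t7=3^7=4
add $t4, $t4, 1 → $t4=2+1=3
cmp $t4, 5  (cmp 3,5)
blt start: taken
add $t7, $t7, $t4 → $t7=4+3=7
xor $t7, $t7, 7 → $t7=7^7=0
add $t4, $t4, 1 → $t4=3+1=4
cmp $t4, 5  (cmp 4,5)
blt start: taken
add $t7, $t7, $t4 → $t7=0+4=4
xor $t7, $t7, 7 → $t7=4^7=3
add $t4, $t4, 1 → $t4=4+1=5
cmp $t4, 5  (cmp 5,5)
blt start: not taken
halt.
Total executed instructions: 19.

19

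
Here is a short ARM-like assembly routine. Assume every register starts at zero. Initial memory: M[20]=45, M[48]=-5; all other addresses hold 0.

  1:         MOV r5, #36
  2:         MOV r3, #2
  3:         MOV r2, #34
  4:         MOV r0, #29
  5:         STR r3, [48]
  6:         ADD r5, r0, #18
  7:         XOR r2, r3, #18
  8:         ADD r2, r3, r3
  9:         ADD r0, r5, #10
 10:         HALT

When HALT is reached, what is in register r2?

MOV r5, #36 → r5=36
MOV r3, #2 → r3=2
MOV r2, #34 → r2=34
MOV r0, #29 → r0=29
STR r3, [48] → M[48]=2
ADD r5, r0, #18 → r5=29+18=47
XOR r2, r3, #18 → r2=2^18=16
ADD r2, r3, r3 → r2=2+2=4
ADD r0, r5, #10 → r0=47+10=57
halt.

4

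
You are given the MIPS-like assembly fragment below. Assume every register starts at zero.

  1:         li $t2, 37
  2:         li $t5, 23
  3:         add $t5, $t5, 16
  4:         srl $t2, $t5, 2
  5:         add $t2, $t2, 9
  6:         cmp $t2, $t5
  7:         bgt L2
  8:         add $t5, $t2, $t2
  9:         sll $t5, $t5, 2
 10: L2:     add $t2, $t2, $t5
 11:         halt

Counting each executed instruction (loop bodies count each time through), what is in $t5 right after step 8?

36

after li $t2, 37: $t2=37
after li $t5, 23: $t5=23
after add $t5, $t5, 16: $t5=23+16=39
after srl $t2, $t5, 2: $t2=39>>2=9
after add $t2, $t2, 9: $t2=9+9=18
cmp $t2, $t5  (cmp 18,39)
bgt L2: not taken
after add $t5, $t2, $t2: $t5=18+18=36
After step 8: $t5 = 36.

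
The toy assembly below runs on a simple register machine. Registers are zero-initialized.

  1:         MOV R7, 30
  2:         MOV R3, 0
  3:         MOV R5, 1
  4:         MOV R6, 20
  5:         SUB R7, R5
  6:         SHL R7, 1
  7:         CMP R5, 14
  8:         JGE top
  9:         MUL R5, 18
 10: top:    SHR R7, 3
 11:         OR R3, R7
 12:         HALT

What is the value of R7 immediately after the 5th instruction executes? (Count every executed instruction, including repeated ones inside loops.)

29

MOV R7, 30 → R7=30
MOV R3, 0 → R3=0
MOV R5, 1 → R5=1
MOV R6, 20 → R6=20
SUB R7, R5 → R7=30-1=29
After step 5: R7 = 29.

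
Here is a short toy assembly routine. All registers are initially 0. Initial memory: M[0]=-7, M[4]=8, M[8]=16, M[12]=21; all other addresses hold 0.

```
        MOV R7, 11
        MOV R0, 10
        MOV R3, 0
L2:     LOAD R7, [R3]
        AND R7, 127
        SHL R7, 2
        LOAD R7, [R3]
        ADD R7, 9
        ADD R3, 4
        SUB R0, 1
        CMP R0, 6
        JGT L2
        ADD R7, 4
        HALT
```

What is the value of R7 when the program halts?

34

MOV R7, 11 → R7=11
MOV R0, 10 → R0=10
MOV R3, 0 → R3=0
LOAD R7, [R3] → R7=M[0]=-7
AND R7, 127 → R7=(-7)&127=121
SHL R7, 2 → R7=121<<2=484
LOAD R7, [R3] → R7=M[0]=-7
ADD R7, 9 → R7=(-7)+9=2
ADD R3, 4 → R3=0+4=4
SUB R0, 1 → R0=10-1=9
CMP R0, 6  (cmp 9,6)
JGT L2: taken
LOAD R7, [R3] → R7=M[4]=8
AND R7, 127 → R7=8&127=8
SHL R7, 2 → R7=8<<2=32
LOAD R7, [R3] → R7=M[4]=8
ADD R7, 9 → R7=8+9=17
ADD R3, 4 → R3=4+4=8
SUB R0, 1 → R0=9-1=8
CMP R0, 6  (cmp 8,6)
JGT L2: taken
LOAD R7, [R3] → R7=M[8]=16
AND R7, 127 → R7=16&127=16
SHL R7, 2 → R7=16<<2=64
LOAD R7, [R3] → R7=M[8]=16
ADD R7, 9 → R7=16+9=25
ADD R3, 4 → R3=8+4=12
SUB R0, 1 → R0=8-1=7
CMP R0, 6  (cmp 7,6)
JGT L2: taken
LOAD R7, [R3] → R7=M[12]=21
AND R7, 127 → R7=21&127=21
SHL R7, 2 → R7=21<<2=84
LOAD R7, [R3] → R7=M[12]=21
ADD R7, 9 → R7=21+9=30
ADD R3, 4 → R3=12+4=16
SUB R0, 1 → R0=7-1=6
CMP R0, 6  (cmp 6,6)
JGT L2: not taken
ADD R7, 4 → R7=30+4=34
halt.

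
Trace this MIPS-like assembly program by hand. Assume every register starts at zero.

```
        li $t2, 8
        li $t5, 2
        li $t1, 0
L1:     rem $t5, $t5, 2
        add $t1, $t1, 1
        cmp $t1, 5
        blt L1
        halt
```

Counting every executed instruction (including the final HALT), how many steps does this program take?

24

$t2=8
$t5=2
$t1=0
$t5=2%2=0
$t1=0+1=1
cmp $t1, 5  (cmp 1,5)
blt L1: taken
$t5=0%2=0
$t1=1+1=2
cmp $t1, 5  (cmp 2,5)
blt L1: taken
$t5=0%2=0
$t1=2+1=3
cmp $t1, 5  (cmp 3,5)
blt L1: taken
$t5=0%2=0
$t1=3+1=4
cmp $t1, 5  (cmp 4,5)
blt L1: taken
$t5=0%2=0
$t1=4+1=5
cmp $t1, 5  (cmp 5,5)
blt L1: not taken
halt.
Total executed instructions: 24.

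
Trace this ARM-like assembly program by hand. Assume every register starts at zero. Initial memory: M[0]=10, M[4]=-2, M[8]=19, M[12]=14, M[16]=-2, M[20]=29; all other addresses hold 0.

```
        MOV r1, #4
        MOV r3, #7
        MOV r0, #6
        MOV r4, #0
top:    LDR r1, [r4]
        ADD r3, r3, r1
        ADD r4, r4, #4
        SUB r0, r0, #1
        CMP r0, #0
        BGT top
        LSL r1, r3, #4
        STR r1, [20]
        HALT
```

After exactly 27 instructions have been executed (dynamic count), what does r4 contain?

MOV r1, #4 → r1=4
MOV r3, #7 → r3=7
MOV r0, #6 → r0=6
MOV r4, #0 → r4=0
LDR r1, [r4] → r1=M[0]=10
ADD r3, r3, r1 → r3=7+10=17
ADD r4, r4, #4 → r4=0+4=4
SUB r0, r0, #1 → r0=6-1=5
CMP r0, #0  (cmp 5,0)
BGT top: taken
LDR r1, [r4] → r1=M[4]=-2
ADD r3, r3, r1 → r3=17+(-2)=15
ADD r4, r4, #4 → r4=4+4=8
SUB r0, r0, #1 → r0=5-1=4
CMP r0, #0  (cmp 4,0)
BGT top: taken
LDR r1, [r4] → r1=M[8]=19
ADD r3, r3, r1 → r3=15+19=34
ADD r4, r4, #4 → r4=8+4=12
SUB r0, r0, #1 → r0=4-1=3
CMP r0, #0  (cmp 3,0)
BGT top: taken
LDR r1, [r4] → r1=M[12]=14
ADD r3, r3, r1 → r3=34+14=48
ADD r4, r4, #4 → r4=12+4=16
SUB r0, r0, #1 → r0=3-1=2
CMP r0, #0  (cmp 2,0)
After step 27: r4 = 16.

16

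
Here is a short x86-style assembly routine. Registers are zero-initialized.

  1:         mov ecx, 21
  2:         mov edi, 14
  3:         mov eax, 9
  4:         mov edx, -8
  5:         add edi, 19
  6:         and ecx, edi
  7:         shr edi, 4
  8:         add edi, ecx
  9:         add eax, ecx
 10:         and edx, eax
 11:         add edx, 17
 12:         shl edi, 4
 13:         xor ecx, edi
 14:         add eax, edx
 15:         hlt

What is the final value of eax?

35

after mov ecx, 21: ecx=21
after mov edi, 14: edi=14
after mov eax, 9: eax=9
after mov edx, -8: edx=-8
after add edi, 19: edi=14+19=33
after and ecx, edi: ecx=21&33=1
after shr edi, 4: edi=33>>4=2
after add edi, ecx: edi=2+1=3
after add eax, ecx: eax=9+1=10
after and edx, eax: edx=(-8)&10=8
after add edx, 17: edx=8+17=25
after shl edi, 4: edi=3<<4=48
after xor ecx, edi: ecx=1^48=49
after add eax, edx: eax=10+25=35
halt.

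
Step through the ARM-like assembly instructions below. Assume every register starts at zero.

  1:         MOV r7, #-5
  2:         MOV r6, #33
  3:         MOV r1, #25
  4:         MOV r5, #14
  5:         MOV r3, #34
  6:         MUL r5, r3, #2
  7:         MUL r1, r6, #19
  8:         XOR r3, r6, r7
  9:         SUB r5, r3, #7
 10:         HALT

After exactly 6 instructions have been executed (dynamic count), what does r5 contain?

68

r7=-5
r6=33
r1=25
r5=14
r3=34
r5=34*2=68
After step 6: r5 = 68.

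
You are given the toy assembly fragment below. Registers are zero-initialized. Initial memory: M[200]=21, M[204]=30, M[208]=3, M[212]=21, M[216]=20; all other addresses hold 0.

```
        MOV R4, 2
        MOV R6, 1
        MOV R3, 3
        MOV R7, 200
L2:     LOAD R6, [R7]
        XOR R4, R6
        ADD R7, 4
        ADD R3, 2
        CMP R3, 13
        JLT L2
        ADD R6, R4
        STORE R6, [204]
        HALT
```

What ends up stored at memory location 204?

MOV R4, 2 → R4=2
MOV R6, 1 → R6=1
MOV R3, 3 → R3=3
MOV R7, 200 → R7=200
LOAD R6, [R7] → R6=M[200]=21
XOR R4, R6 → R4=2^21=23
ADD R7, 4 → R7=200+4=204
ADD R3, 2 → R3=3+2=5
CMP R3, 13  (cmp 5,13)
JLT L2: taken
LOAD R6, [R7] → R6=M[204]=30
XOR R4, R6 → R4=23^30=9
ADD R7, 4 → R7=204+4=208
ADD R3, 2 → R3=5+2=7
CMP R3, 13  (cmp 7,13)
JLT L2: taken
LOAD R6, [R7] → R6=M[208]=3
XOR R4, R6 → R4=9^3=10
ADD R7, 4 → R7=208+4=212
ADD R3, 2 → R3=7+2=9
CMP R3, 13  (cmp 9,13)
JLT L2: taken
LOAD R6, [R7] → R6=M[212]=21
XOR R4, R6 → R4=10^21=31
ADD R7, 4 → R7=212+4=216
ADD R3, 2 → R3=9+2=11
CMP R3, 13  (cmp 11,13)
JLT L2: taken
LOAD R6, [R7] → R6=M[216]=20
XOR R4, R6 → R4=31^20=11
ADD R7, 4 → R7=216+4=220
ADD R3, 2 → R3=11+2=13
CMP R3, 13  (cmp 13,13)
JLT L2: not taken
ADD R6, R4 → R6=20+11=31
STORE R6, [204] → M[204]=31
halt.

31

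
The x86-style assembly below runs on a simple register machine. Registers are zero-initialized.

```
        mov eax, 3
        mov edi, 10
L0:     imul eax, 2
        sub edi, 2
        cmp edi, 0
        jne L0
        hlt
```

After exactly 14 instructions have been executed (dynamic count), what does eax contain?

after mov eax, 3: eax=3
after mov edi, 10: edi=10
after imul eax, 2: eax=3*2=6
after sub edi, 2: edi=10-2=8
cmp edi, 0  (cmp 8,0)
jne L0: taken
after imul eax, 2: eax=6*2=12
after sub edi, 2: edi=8-2=6
cmp edi, 0  (cmp 6,0)
jne L0: taken
after imul eax, 2: eax=12*2=24
after sub edi, 2: edi=6-2=4
cmp edi, 0  (cmp 4,0)
jne L0: taken
After step 14: eax = 24.

24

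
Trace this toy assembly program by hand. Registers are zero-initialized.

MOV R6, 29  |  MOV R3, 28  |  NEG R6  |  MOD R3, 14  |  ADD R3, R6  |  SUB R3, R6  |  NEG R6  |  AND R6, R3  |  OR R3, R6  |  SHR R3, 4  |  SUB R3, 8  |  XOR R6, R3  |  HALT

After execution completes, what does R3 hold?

-8

R6=29
R3=28
R6=-(29)=-29
R3=28%14=0
R3=0+(-29)=-29
R3=(-29)-(-29)=0
R6=-(-29)=29
R6=29&0=0
R3=0|0=0
R3=0>>4=0
R3=0-8=-8
R6=0^(-8)=-8
halt.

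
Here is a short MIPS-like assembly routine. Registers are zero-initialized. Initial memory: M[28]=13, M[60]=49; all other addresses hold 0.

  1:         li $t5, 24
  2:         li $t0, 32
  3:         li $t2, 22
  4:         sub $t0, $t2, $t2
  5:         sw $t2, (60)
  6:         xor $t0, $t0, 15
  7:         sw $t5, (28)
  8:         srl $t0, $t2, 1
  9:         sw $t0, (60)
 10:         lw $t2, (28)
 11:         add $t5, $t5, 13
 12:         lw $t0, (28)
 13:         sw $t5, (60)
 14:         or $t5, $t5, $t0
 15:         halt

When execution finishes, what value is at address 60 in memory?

37

li $t5, 24 → $t5=24
li $t0, 32 → $t0=32
li $t2, 22 → $t2=22
sub $t0, $t2, $t2 → $t0=22-22=0
sw $t2, (60) → M[60]=22
xor $t0, $t0, 15 → $t0=0^15=15
sw $t5, (28) → M[28]=24
srl $t0, $t2, 1 → $t0=22>>1=11
sw $t0, (60) → M[60]=11
lw $t2, (28) → $t2=M[28]=24
add $t5, $t5, 13 → $t5=24+13=37
lw $t0, (28) → $t0=M[28]=24
sw $t5, (60) → M[60]=37
or $t5, $t5, $t0 → $t5=37|24=61
halt.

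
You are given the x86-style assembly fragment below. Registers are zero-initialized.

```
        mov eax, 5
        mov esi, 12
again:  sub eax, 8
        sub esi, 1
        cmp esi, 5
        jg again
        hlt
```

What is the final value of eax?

-51

after mov eax, 5: eax=5
after mov esi, 12: esi=12
after sub eax, 8: eax=5-8=-3
after sub esi, 1: esi=12-1=11
cmp esi, 5  (cmp 11,5)
jg again: taken
after sub eax, 8: eax=(-3)-8=-11
after sub esi, 1: esi=11-1=10
cmp esi, 5  (cmp 10,5)
jg again: taken
after sub eax, 8: eax=(-11)-8=-19
after sub esi, 1: esi=10-1=9
cmp esi, 5  (cmp 9,5)
jg again: taken
after sub eax, 8: eax=(-19)-8=-27
after sub esi, 1: esi=9-1=8
cmp esi, 5  (cmp 8,5)
jg again: taken
after sub eax, 8: eax=(-27)-8=-35
after sub esi, 1: esi=8-1=7
cmp esi, 5  (cmp 7,5)
jg again: taken
after sub eax, 8: eax=(-35)-8=-43
after sub esi, 1: esi=7-1=6
cmp esi, 5  (cmp 6,5)
jg again: taken
after sub eax, 8: eax=(-43)-8=-51
after sub esi, 1: esi=6-1=5
cmp esi, 5  (cmp 5,5)
jg again: not taken
halt.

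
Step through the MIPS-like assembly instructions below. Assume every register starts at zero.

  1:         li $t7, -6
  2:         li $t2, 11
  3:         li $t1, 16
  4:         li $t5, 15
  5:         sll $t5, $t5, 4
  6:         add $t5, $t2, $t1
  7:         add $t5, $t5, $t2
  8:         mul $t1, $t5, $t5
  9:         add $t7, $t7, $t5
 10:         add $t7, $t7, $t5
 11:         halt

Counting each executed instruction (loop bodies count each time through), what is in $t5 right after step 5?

$t7=-6
$t2=11
$t1=16
$t5=15
$t5=15<<4=240
After step 5: $t5 = 240.

240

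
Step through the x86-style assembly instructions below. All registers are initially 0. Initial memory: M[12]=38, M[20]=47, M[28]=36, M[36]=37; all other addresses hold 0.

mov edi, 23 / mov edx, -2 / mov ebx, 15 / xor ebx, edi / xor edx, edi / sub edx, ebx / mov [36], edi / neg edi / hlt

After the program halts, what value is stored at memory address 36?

23

after mov edi, 23: edi=23
after mov edx, -2: edx=-2
after mov ebx, 15: ebx=15
after xor ebx, edi: ebx=15^23=24
after xor edx, edi: edx=(-2)^23=-23
after sub edx, ebx: edx=(-23)-24=-47
mov [36], edi → M[36]=23
after neg edi: edi=-(23)=-23
halt.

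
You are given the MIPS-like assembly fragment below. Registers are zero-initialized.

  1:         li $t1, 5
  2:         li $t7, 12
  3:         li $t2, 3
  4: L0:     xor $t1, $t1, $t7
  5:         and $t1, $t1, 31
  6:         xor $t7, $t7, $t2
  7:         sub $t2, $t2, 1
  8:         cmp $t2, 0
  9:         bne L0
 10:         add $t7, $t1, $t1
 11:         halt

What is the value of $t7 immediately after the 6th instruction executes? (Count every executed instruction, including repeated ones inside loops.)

li $t1, 5 → $t1=5
li $t7, 12 → $t7=12
li $t2, 3 → $t2=3
xor $t1, $t1, $t7 → $t1=5^12=9
and $t1, $t1, 31 → $t1=9&31=9
xor $t7, $t7, $t2 → $t7=12^3=15
After step 6: $t7 = 15.

15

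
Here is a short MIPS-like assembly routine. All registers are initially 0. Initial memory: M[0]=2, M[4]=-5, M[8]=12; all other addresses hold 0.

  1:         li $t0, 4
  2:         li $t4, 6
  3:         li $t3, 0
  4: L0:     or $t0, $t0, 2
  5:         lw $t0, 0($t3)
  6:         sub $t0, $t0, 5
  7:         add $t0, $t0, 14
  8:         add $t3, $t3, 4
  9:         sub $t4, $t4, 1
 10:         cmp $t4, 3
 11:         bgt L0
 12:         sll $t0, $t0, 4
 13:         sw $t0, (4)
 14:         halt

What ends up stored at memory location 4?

$t0=4
$t4=6
$t3=0
$t0=4|2=6
$t0=M[0]=2
$t0=2-5=-3
$t0=(-3)+14=11
$t3=0+4=4
$t4=6-1=5
cmp $t4, 3  (cmp 5,3)
bgt L0: taken
$t0=11|2=11
$t0=M[4]=-5
$t0=(-5)-5=-10
$t0=(-10)+14=4
$t3=4+4=8
$t4=5-1=4
cmp $t4, 3  (cmp 4,3)
bgt L0: taken
$t0=4|2=6
$t0=M[8]=12
$t0=12-5=7
$t0=7+14=21
$t3=8+4=12
$t4=4-1=3
cmp $t4, 3  (cmp 3,3)
bgt L0: not taken
$t0=21<<4=336
sw $t0, (4) → M[4]=336
halt.

336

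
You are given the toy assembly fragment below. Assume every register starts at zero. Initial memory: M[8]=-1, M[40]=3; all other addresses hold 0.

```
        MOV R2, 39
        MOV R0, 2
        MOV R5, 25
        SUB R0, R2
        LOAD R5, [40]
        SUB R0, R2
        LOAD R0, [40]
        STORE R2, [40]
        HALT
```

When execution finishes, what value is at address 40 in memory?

39

after MOV R2, 39: R2=39
after MOV R0, 2: R0=2
after MOV R5, 25: R5=25
after SUB R0, R2: R0=2-39=-37
after LOAD R5, [40]: R5=M[40]=3
after SUB R0, R2: R0=(-37)-39=-76
after LOAD R0, [40]: R0=M[40]=3
STORE R2, [40] → M[40]=39
halt.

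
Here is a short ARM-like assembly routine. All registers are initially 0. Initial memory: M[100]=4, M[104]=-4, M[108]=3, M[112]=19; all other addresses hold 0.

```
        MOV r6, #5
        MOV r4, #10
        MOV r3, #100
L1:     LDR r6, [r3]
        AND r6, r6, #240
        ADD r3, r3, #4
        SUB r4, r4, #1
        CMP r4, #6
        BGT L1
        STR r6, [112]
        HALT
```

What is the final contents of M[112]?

r6=5
r4=10
r3=100
r6=M[100]=4
r6=4&240=0
r3=100+4=104
r4=10-1=9
CMP r4, #6  (cmp 9,6)
BGT L1: taken
r6=M[104]=-4
r6=(-4)&240=240
r3=104+4=108
r4=9-1=8
CMP r4, #6  (cmp 8,6)
BGT L1: taken
r6=M[108]=3
r6=3&240=0
r3=108+4=112
r4=8-1=7
CMP r4, #6  (cmp 7,6)
BGT L1: taken
r6=M[112]=19
r6=19&240=16
r3=112+4=116
r4=7-1=6
CMP r4, #6  (cmp 6,6)
BGT L1: not taken
STR r6, [112] → M[112]=16
halt.

16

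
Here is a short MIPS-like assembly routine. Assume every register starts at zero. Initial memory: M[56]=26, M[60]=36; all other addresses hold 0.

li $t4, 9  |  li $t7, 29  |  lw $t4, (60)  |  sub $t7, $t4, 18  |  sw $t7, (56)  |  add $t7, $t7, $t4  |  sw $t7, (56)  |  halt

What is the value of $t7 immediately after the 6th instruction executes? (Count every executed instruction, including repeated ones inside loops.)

$t4=9
$t7=29
$t4=M[60]=36
$t7=36-18=18
sw $t7, (56) → M[56]=18
$t7=18+36=54
After step 6: $t7 = 54.

54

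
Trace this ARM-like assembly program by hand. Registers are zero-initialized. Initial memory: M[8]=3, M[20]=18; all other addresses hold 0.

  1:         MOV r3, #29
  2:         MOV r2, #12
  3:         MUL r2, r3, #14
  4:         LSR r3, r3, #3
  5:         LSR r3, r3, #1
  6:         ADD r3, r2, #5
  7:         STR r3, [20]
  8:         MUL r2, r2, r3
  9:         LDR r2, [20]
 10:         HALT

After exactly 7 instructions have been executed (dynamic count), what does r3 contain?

411

after MOV r3, #29: r3=29
after MOV r2, #12: r2=12
after MUL r2, r3, #14: r2=29*14=406
after LSR r3, r3, #3: r3=29>>3=3
after LSR r3, r3, #1: r3=3>>1=1
after ADD r3, r2, #5: r3=406+5=411
STR r3, [20] → M[20]=411
After step 7: r3 = 411.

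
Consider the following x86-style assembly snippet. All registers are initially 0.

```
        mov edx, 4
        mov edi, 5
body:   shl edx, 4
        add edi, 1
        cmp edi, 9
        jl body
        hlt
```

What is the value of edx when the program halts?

262144

after mov edx, 4: edx=4
after mov edi, 5: edi=5
after shl edx, 4: edx=4<<4=64
after add edi, 1: edi=5+1=6
cmp edi, 9  (cmp 6,9)
jl body: taken
after shl edx, 4: edx=64<<4=1024
after add edi, 1: edi=6+1=7
cmp edi, 9  (cmp 7,9)
jl body: taken
after shl edx, 4: edx=1024<<4=16384
after add edi, 1: edi=7+1=8
cmp edi, 9  (cmp 8,9)
jl body: taken
after shl edx, 4: edx=16384<<4=262144
after add edi, 1: edi=8+1=9
cmp edi, 9  (cmp 9,9)
jl body: not taken
halt.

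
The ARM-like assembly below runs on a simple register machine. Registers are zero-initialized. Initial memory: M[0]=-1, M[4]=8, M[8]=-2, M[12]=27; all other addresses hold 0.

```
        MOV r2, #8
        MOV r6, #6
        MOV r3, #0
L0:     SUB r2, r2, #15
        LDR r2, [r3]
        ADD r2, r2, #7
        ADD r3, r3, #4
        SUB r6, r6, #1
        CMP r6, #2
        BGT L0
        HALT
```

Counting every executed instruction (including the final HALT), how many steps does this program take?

32

MOV r2, #8 → r2=8
MOV r6, #6 → r6=6
MOV r3, #0 → r3=0
SUB r2, r2, #15 → r2=8-15=-7
LDR r2, [r3] → r2=M[0]=-1
ADD r2, r2, #7 → r2=(-1)+7=6
ADD r3, r3, #4 → r3=0+4=4
SUB r6, r6, #1 → r6=6-1=5
CMP r6, #2  (cmp 5,2)
BGT L0: taken
SUB r2, r2, #15 → r2=6-15=-9
LDR r2, [r3] → r2=M[4]=8
ADD r2, r2, #7 → r2=8+7=15
ADD r3, r3, #4 → r3=4+4=8
SUB r6, r6, #1 → r6=5-1=4
CMP r6, #2  (cmp 4,2)
BGT L0: taken
SUB r2, r2, #15 → r2=15-15=0
LDR r2, [r3] → r2=M[8]=-2
ADD r2, r2, #7 → r2=(-2)+7=5
ADD r3, r3, #4 → r3=8+4=12
SUB r6, r6, #1 → r6=4-1=3
CMP r6, #2  (cmp 3,2)
BGT L0: taken
SUB r2, r2, #15 → r2=5-15=-10
LDR r2, [r3] → r2=M[12]=27
ADD r2, r2, #7 → r2=27+7=34
ADD r3, r3, #4 → r3=12+4=16
SUB r6, r6, #1 → r6=3-1=2
CMP r6, #2  (cmp 2,2)
BGT L0: not taken
halt.
Total executed instructions: 32.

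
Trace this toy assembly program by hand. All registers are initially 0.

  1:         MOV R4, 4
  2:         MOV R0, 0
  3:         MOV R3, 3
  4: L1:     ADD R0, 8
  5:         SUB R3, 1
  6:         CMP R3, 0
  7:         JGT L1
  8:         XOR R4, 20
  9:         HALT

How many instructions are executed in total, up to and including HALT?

17

R4=4
R0=0
R3=3
R0=0+8=8
R3=3-1=2
CMP R3, 0  (cmp 2,0)
JGT L1: taken
R0=8+8=16
R3=2-1=1
CMP R3, 0  (cmp 1,0)
JGT L1: taken
R0=16+8=24
R3=1-1=0
CMP R3, 0  (cmp 0,0)
JGT L1: not taken
R4=4^20=16
halt.
Total executed instructions: 17.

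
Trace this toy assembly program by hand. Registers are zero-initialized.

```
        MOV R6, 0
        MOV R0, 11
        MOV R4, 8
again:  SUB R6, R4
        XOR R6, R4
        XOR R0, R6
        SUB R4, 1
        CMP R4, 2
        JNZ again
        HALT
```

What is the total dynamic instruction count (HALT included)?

MOV R6, 0 → R6=0
MOV R0, 11 → R0=11
MOV R4, 8 → R4=8
SUB R6, R4 → R6=0-8=-8
XOR R6, R4 → R6=(-8)^8=-16
XOR R0, R6 → R0=11^(-16)=-5
SUB R4, 1 → R4=8-1=7
CMP R4, 2  (cmp 7,2)
JNZ again: taken
SUB R6, R4 → R6=(-16)-7=-23
XOR R6, R4 → R6=(-23)^7=-18
XOR R0, R6 → R0=(-5)^(-18)=21
SUB R4, 1 → R4=7-1=6
CMP R4, 2  (cmp 6,2)
JNZ again: taken
SUB R6, R4 → R6=(-18)-6=-24
XOR R6, R4 → R6=(-24)^6=-18
XOR R0, R6 → R0=21^(-18)=-5
SUB R4, 1 → R4=6-1=5
CMP R4, 2  (cmp 5,2)
JNZ again: taken
SUB R6, R4 → R6=(-18)-5=-23
XOR R6, R4 → R6=(-23)^5=-20
XOR R0, R6 → R0=(-5)^(-20)=23
SUB R4, 1 → R4=5-1=4
CMP R4, 2  (cmp 4,2)
JNZ again: taken
SUB R6, R4 → R6=(-20)-4=-24
XOR R6, R4 → R6=(-24)^4=-20
XOR R0, R6 → R0=23^(-20)=-5
SUB R4, 1 → R4=4-1=3
CMP R4, 2  (cmp 3,2)
JNZ again: taken
SUB R6, R4 → R6=(-20)-3=-23
XOR R6, R4 → R6=(-23)^3=-22
XOR R0, R6 → R0=(-5)^(-22)=17
SUB R4, 1 → R4=3-1=2
CMP R4, 2  (cmp 2,2)
JNZ again: not taken
halt.
Total executed instructions: 40.

40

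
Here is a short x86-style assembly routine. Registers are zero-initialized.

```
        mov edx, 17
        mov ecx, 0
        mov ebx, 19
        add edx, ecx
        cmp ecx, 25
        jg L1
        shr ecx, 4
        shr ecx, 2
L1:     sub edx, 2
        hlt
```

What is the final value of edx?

15

edx=17
ecx=0
ebx=19
edx=17+0=17
cmp ecx, 25  (cmp 0,25)
jg L1: not taken
ecx=0>>4=0
ecx=0>>2=0
edx=17-2=15
halt.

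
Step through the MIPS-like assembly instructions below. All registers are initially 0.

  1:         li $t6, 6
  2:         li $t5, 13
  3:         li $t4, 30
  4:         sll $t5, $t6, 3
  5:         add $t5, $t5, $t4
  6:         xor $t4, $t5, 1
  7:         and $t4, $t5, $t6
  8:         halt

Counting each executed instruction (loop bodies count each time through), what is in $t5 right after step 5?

after li $t6, 6: $t6=6
after li $t5, 13: $t5=13
after li $t4, 30: $t4=30
after sll $t5, $t6, 3: $t5=6<<3=48
after add $t5, $t5, $t4: $t5=48+30=78
After step 5: $t5 = 78.

78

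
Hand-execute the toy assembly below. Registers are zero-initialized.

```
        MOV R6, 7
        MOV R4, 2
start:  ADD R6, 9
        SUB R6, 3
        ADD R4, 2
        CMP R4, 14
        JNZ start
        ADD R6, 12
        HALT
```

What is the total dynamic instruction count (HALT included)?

34

MOV R6, 7 → R6=7
MOV R4, 2 → R4=2
ADD R6, 9 → R6=7+9=16
SUB R6, 3 → R6=16-3=13
ADD R4, 2 → R4=2+2=4
CMP R4, 14  (cmp 4,14)
JNZ start: taken
ADD R6, 9 → R6=13+9=22
SUB R6, 3 → R6=22-3=19
ADD R4, 2 → R4=4+2=6
CMP R4, 14  (cmp 6,14)
JNZ start: taken
ADD R6, 9 → R6=19+9=28
SUB R6, 3 → R6=28-3=25
ADD R4, 2 → R4=6+2=8
CMP R4, 14  (cmp 8,14)
JNZ start: taken
ADD R6, 9 → R6=25+9=34
SUB R6, 3 → R6=34-3=31
ADD R4, 2 → R4=8+2=10
CMP R4, 14  (cmp 10,14)
JNZ start: taken
ADD R6, 9 → R6=31+9=40
SUB R6, 3 → R6=40-3=37
ADD R4, 2 → R4=10+2=12
CMP R4, 14  (cmp 12,14)
JNZ start: taken
ADD R6, 9 → R6=37+9=46
SUB R6, 3 → R6=46-3=43
ADD R4, 2 → R4=12+2=14
CMP R4, 14  (cmp 14,14)
JNZ start: not taken
ADD R6, 12 → R6=43+12=55
halt.
Total executed instructions: 34.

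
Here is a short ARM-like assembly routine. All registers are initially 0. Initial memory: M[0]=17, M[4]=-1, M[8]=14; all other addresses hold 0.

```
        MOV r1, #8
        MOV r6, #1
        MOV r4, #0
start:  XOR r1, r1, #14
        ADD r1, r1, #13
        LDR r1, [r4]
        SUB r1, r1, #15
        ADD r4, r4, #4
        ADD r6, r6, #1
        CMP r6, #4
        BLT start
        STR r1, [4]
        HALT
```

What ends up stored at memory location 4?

after MOV r1, #8: r1=8
after MOV r6, #1: r6=1
after MOV r4, #0: r4=0
after XOR r1, r1, #14: r1=8^14=6
after ADD r1, r1, #13: r1=6+13=19
after LDR r1, [r4]: r1=M[0]=17
after SUB r1, r1, #15: r1=17-15=2
after ADD r4, r4, #4: r4=0+4=4
after ADD r6, r6, #1: r6=1+1=2
CMP r6, #4  (cmp 2,4)
BLT start: taken
after XOR r1, r1, #14: r1=2^14=12
after ADD r1, r1, #13: r1=12+13=25
after LDR r1, [r4]: r1=M[4]=-1
after SUB r1, r1, #15: r1=(-1)-15=-16
after ADD r4, r4, #4: r4=4+4=8
after ADD r6, r6, #1: r6=2+1=3
CMP r6, #4  (cmp 3,4)
BLT start: taken
after XOR r1, r1, #14: r1=(-16)^14=-2
after ADD r1, r1, #13: r1=(-2)+13=11
after LDR r1, [r4]: r1=M[8]=14
after SUB r1, r1, #15: r1=14-15=-1
after ADD r4, r4, #4: r4=8+4=12
after ADD r6, r6, #1: r6=3+1=4
CMP r6, #4  (cmp 4,4)
BLT start: not taken
STR r1, [4] → M[4]=-1
halt.

-1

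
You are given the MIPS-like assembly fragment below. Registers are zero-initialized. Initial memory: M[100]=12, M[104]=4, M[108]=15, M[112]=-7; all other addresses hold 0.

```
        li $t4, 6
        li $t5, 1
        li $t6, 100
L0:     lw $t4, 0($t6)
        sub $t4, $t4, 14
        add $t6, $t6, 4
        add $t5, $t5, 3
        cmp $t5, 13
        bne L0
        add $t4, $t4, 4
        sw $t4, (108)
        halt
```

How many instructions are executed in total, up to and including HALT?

30

$t4=6
$t5=1
$t6=100
$t4=M[100]=12
$t4=12-14=-2
$t6=100+4=104
$t5=1+3=4
cmp $t5, 13  (cmp 4,13)
bne L0: taken
$t4=M[104]=4
$t4=4-14=-10
$t6=104+4=108
$t5=4+3=7
cmp $t5, 13  (cmp 7,13)
bne L0: taken
$t4=M[108]=15
$t4=15-14=1
$t6=108+4=112
$t5=7+3=10
cmp $t5, 13  (cmp 10,13)
bne L0: taken
$t4=M[112]=-7
$t4=(-7)-14=-21
$t6=112+4=116
$t5=10+3=13
cmp $t5, 13  (cmp 13,13)
bne L0: not taken
$t4=(-21)+4=-17
sw $t4, (108) → M[108]=-17
halt.
Total executed instructions: 30.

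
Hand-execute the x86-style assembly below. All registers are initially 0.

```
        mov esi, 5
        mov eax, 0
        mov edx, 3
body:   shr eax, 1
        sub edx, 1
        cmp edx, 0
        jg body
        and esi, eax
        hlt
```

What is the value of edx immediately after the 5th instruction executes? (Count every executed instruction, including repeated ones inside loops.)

2

mov esi, 5 → esi=5
mov eax, 0 → eax=0
mov edx, 3 → edx=3
shr eax, 1 → eax=0>>1=0
sub edx, 1 → edx=3-1=2
After step 5: edx = 2.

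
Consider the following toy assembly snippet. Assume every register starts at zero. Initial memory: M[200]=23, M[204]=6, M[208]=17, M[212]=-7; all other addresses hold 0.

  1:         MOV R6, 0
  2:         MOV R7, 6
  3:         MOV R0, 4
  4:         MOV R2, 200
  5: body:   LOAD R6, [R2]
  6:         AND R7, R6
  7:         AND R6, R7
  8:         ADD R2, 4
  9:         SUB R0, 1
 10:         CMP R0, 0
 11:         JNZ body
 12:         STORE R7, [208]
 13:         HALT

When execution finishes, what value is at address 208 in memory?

R6=0
R7=6
R0=4
R2=200
R6=M[200]=23
R7=6&23=6
R6=23&6=6
R2=200+4=204
R0=4-1=3
CMP R0, 0  (cmp 3,0)
JNZ body: taken
R6=M[204]=6
R7=6&6=6
R6=6&6=6
R2=204+4=208
R0=3-1=2
CMP R0, 0  (cmp 2,0)
JNZ body: taken
R6=M[208]=17
R7=6&17=0
R6=17&0=0
R2=208+4=212
R0=2-1=1
CMP R0, 0  (cmp 1,0)
JNZ body: taken
R6=M[212]=-7
R7=0&(-7)=0
R6=(-7)&0=0
R2=212+4=216
R0=1-1=0
CMP R0, 0  (cmp 0,0)
JNZ body: not taken
STORE R7, [208] → M[208]=0
halt.

0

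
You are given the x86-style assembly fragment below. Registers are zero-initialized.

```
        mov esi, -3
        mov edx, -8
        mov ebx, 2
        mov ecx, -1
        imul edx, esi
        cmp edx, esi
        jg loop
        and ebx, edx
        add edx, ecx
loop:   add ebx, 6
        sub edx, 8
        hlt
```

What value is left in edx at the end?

16

mov esi, -3 → esi=-3
mov edx, -8 → edx=-8
mov ebx, 2 → ebx=2
mov ecx, -1 → ecx=-1
imul edx, esi → edx=(-8)*(-3)=24
cmp edx, esi  (cmp 24,-3)
jg loop: taken
add ebx, 6 → ebx=2+6=8
sub edx, 8 → edx=24-8=16
halt.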